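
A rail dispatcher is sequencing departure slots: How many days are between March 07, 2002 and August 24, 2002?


Start date: 2002-03-07
End date: 2002-08-24
Mar 2002: +25 days
Apr 2002: +30 days
May 2002: +31 days
... (3 more months)
Total: 170 days

170


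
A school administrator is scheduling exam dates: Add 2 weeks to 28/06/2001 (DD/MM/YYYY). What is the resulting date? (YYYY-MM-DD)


Start: 2001-06-28
Weeks to add: 2
Convert to days: 2 x 7 = 14 days
Add 14 days to 2001-06-28
Result: 2001-07-12

2001-07-12


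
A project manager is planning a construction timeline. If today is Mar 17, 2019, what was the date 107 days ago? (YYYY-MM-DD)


Start: 2019-03-17
Subtracting 107 days
Days already passed in March: 17
After going back through March: 90 more days to subtract
February 2019: 28 days, 62 remaining
January 2019: 31 days, 31 remaining
December 2018 has 31 days, need 31
Result: 2018-11-30

2018-11-30


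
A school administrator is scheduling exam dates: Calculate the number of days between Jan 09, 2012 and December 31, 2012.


Start: January 09, 2012
End: December 31, 2012
Days left in January: 22
February: 29
March: 31
April: 30
May: 31
... plus remaining months
Sum of remaining months: 335
Total: 22 + 335 = 357

357


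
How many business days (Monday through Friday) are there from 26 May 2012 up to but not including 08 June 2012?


Start: 2012-05-26 (Saturday)
End (exclusive): 2012-06-08 (Friday)
Total calendar days: 13
Full weeks: 13 // 7 = 1 -> 5 weekdays
Remaining 6 days starting on Saturday:
  Sat(-), Sun(-), Mon(w), Tue(w), Wed(w), Thu(w) -> 4 weekdays
Total business days: 5 + 4 = 9

9


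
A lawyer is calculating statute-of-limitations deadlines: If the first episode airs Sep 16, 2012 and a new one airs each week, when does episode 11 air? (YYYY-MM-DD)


First occurrence: 2012-09-16 (occurrence 1)
Each occurrence is 7 days after the previous.
Occurrence 11 is 10 weeks after the first.
10 weeks = 70 days
2012-09-16 + 70 days = 2012-11-25

2012-11-25


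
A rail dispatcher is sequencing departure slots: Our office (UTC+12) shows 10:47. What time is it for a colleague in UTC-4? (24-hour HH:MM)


Local time: 10:47 at UTC+12 (offset 12h)
Target zone: UTC-4 (offset -4h)
Difference: -4 - (12) = -16 hours
Calculation: 10 + (-16) = -6
Wraparound: (-6) mod 24 = 18
Result: 18:47

18:47


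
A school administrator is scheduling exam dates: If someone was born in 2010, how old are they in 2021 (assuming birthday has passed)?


Birth year: 2010
Current year: 2021
Age = current year - birth year
Age = 2021 - 2010 = 11

11


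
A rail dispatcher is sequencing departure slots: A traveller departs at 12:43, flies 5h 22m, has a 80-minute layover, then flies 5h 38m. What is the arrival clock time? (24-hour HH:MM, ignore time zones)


Depart: 12:43
Leg 1: +322 min -> 18:05
Layover: +80 min -> 19:25
Leg 2: +338 min -> 01:03
Total travel: 740 minutes = 12h 20m
Arrival: 01:03

01:03


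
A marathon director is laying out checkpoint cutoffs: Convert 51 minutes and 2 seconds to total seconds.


Minutes: 51
Extra seconds: 2
Seconds per minute: 60
Minutes to seconds: 51 x 60 = 3060
Total: 3060 + 2 = 3062

3062


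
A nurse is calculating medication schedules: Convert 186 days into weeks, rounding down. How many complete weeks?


Total days: 186
Days per week: 7
Division: 186 / 7 = 26 remainder 4
Complete weeks: 26
Remaining days: 4

26


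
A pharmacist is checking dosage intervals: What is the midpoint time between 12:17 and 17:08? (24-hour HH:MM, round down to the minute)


Start time: 12:17 = 737 minutes from midnight
End time: 17:08 = 1028 minutes from midnight
Sum: 737 + 1028 = 1765
Midpoint: 1765 / 2 = 882 minutes
Convert: 882 / 60 = 14 hours, 42 minutes
Result: 14:42

14:42


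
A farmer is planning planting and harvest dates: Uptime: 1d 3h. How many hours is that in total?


Days: 1
Extra hours: 3
Hours per day: 24
Days to hours: 1 x 24 = 24
Total: 24 + 3 = 27

27


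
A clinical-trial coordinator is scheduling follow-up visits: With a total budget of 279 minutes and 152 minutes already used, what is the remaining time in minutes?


Total budget: 279 minutes
Time used: 152 minutes
Remaining: 279 - 152 = 127 minutes
Percent used: 54.5%
Percent remaining: 45.5%

127


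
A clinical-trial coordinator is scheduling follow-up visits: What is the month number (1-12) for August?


Calendar month order:
7. July
8. August <--
9. September
August is month number 8

8


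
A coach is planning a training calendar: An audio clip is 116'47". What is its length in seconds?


Minutes: 116
Seconds: 47
Convert minutes to seconds: 116 x 60 = 6960
Add remaining seconds: 6960 + 47 = 7007

7007


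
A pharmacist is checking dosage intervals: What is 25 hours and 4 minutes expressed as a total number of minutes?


Hours: 25
Minutes: 4
Convert hours to minutes: 25 x 60 = 1500
Add remaining minutes: 1500 + 4 = 1504

1504


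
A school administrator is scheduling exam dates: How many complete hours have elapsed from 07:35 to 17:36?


Start: 07:35
End: 17:36
Hour difference: 17 - 7 = 10 hours
Minute difference: 36 - 35 = 1 minutes
Total minutes: 601
Complete hours: 601 / 60 = 10 (remainder 1)

10


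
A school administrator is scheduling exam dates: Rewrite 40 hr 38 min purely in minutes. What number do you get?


Hours: 40
Extra minutes: 38
Minutes per hour: 60
Hours to minutes: 40 x 60 = 2400
Total: 2400 + 38 = 2438

2438


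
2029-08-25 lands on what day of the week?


Date: 2029-08-25
January 1, 2029 is a Monday
Day of year: 237
Offset from Jan 1: 236 days
236 mod 7 = 5
Result: Saturday

Saturday


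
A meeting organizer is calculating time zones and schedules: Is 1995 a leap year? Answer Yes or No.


Year: 1995
Divisible by 4? 1995 / 4 = 498.75 -> No
Not divisible by 4, so NOT a leap year

No


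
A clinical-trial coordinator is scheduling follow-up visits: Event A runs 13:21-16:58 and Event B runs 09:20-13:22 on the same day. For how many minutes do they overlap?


Interval A: [801, 1018] minutes from midnight
Interval B: [560, 802] minutes from midnight
Overlap start = max(801, 560) = 801
Overlap end = min(1018, 802) = 802
Overlap = 802 - 801 = 1 minutes

1


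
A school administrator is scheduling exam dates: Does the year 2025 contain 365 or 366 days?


Year: 2025
Check leap year rules:
Divisible by 4? No
2025 is not a leap year
Days: 365

365


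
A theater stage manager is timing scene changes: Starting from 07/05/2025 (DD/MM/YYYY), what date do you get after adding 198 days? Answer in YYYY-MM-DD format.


Start: 2025-05-07
Adding 198 days
Days remaining in May: 24
After May: 174 days still to add
June 2025: 30 days, 144 remaining
July 2025: 31 days, 113 remaining
August 2025: 31 days, 82 remaining
September 2025: 30 days, 52 remaining
Result: 2025-11-21

2025-11-21


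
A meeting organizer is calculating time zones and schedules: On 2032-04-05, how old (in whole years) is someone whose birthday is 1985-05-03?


Birth: 1985-05-03
Reference: 2032-04-05
Year difference: 2032 - 1985 = 47
Has birthday (05-03) occurred by 04-05? No
Birthday not yet reached this year -> subtract 1
Age in full years: 46

46


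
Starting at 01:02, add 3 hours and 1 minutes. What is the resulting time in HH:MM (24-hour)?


Start time: 01:02
Adding: 3 hours 1 minutes
Minutes: 2 + 1 = 3
Hours: 1 + 3 + 0 = 4
Result: 04:03

04:03


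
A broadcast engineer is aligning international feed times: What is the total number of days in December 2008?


Month: December
Year: 2008
December is a 31-day month
Total: 31 days

31


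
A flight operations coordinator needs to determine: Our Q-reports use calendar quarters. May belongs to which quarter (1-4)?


Month: May (month 5)
Q1: January-March (months 1-3)
Q2: April-June (months 4-6)
Q3: July-September (months 7-9)
Q4: October-December (months 10-12)
Month 5 falls in Q2

2


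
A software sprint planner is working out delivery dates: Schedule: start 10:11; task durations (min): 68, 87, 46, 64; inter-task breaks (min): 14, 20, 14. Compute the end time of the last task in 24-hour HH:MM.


Start: 10:11 = 611 min from midnight
  after task 1 (68 min): 11:19
  after break (14 min): 11:33
  after task 2 (87 min): 13:00
  after break (20 min): 13:20
  after task 3 (46 min): 14:06
  after break (14 min): 14:20
  after task 4 (64 min): 15:24
Total elapsed: 313 minutes
End time: 15:24

15:24


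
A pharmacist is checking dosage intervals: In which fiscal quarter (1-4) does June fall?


Month: June (month 6)
Q1: January-March (months 1-3)
Q2: April-June (months 4-6)
Q3: July-September (months 7-9)
Q4: October-December (months 10-12)
Month 6 falls in Q2

2


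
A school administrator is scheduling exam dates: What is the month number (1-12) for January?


Calendar month order:
1. January <--
2. February
January is month number 1

1


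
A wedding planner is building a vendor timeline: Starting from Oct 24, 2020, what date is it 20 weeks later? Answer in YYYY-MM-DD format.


Start: 2020-10-24
Weeks to add: 20
Convert to days: 20 x 7 = 140 days
Add 140 days to 2020-10-24
Result: 2021-03-13

2021-03-13


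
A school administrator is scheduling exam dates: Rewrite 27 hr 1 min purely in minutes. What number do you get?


Hours: 27
Extra minutes: 1
Minutes per hour: 60
Hours to minutes: 27 x 60 = 1620
Total: 1620 + 1 = 1621

1621


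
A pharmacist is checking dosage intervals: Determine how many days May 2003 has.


Month: May
Year: 2003
May is a 31-day month
Total: 31 days

31


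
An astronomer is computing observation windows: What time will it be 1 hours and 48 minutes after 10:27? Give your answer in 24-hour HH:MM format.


Start time: 10:27
Adding: 1 hours 48 minutes
Minutes: 27 + 48 = 75
Minute overflow: 75 >= 60, so carry 1 hour, minutes = 15
Hours: 10 + 1 + 1 = 12
Result: 12:15

12:15


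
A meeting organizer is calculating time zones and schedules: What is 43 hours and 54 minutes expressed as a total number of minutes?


Hours: 43
Minutes: 54
Convert hours to minutes: 43 x 60 = 2580
Add remaining minutes: 2580 + 54 = 2634

2634


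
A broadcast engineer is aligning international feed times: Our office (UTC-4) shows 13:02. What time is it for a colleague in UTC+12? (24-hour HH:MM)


Local time: 13:02 at UTC-4 (offset -4h)
Target zone: UTC+12 (offset 12h)
Difference: 12 - (-4) = 16 hours
Calculation: 13 + (16) = 29
Wraparound: (29) mod 24 = 5
Result: 05:02

05:02


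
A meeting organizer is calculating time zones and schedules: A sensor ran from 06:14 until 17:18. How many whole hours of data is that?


Start: 06:14
End: 17:18
Hour difference: 17 - 6 = 11 hours
Minute difference: 18 - 14 = 4 minutes
Total minutes: 664
Complete hours: 664 / 60 = 11 (remainder 4)

11


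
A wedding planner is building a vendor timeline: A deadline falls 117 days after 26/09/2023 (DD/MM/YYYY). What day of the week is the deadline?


Start: 2023-09-26 (Tuesday)
Step 1 - find target date: add 117 days
  2023-09-26 + 117 days = 2024-01-21
Step 2 - day of week:
  117 mod 7 = 5
  Tuesday + 5 days -> Sunday
Result: Sunday (2024-01-21)

Sunday


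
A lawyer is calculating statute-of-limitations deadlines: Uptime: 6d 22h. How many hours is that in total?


Days: 6
Extra hours: 22
Hours per day: 24
Days to hours: 6 x 24 = 144
Total: 144 + 22 = 166

166


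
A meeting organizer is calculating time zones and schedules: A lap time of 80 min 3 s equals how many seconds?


Minutes: 80
Seconds: 3
Convert minutes to seconds: 80 x 60 = 4800
Add remaining seconds: 4800 + 3 = 4803

4803


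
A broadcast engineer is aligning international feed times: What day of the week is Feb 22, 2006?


Date: 2006-02-22
January 1, 2006 is a Sunday
Day of year: 53
Offset from Jan 1: 52 days
52 mod 7 = 3
Result: Wednesday

Wednesday


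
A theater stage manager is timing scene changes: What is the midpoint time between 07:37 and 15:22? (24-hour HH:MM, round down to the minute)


Start time: 07:37 = 457 minutes from midnight
End time: 15:22 = 922 minutes from midnight
Sum: 457 + 922 = 1379
Midpoint: 1379 / 2 = 689 minutes
Convert: 689 / 60 = 11 hours, 29 minutes
Result: 11:29

11:29


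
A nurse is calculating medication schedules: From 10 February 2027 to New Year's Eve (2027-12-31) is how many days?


Start: February 10, 2027
End: December 31, 2027
Days left in February: 18
March: 31
April: 30
May: 31
June: 30
... plus remaining months
Sum of remaining months: 306
Total: 18 + 306 = 324

324


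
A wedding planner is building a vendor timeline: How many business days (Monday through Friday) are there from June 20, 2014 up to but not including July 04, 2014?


Start: 2014-06-20 (Friday)
End (exclusive): 2014-07-04 (Friday)
Total calendar days: 14
Full weeks: 14 // 7 = 2 -> 10 weekdays
Remaining 0 days starting on Friday:
Total business days: 10 + 0 = 10

10


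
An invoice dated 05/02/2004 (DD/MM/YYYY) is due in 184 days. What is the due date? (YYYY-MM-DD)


Start: 2004-02-05
Adding 184 days
Days remaining in February: 24
After February: 160 days still to add
March 2004: 31 days, 129 remaining
April 2004: 30 days, 99 remaining
May 2004: 31 days, 68 remaining
June 2004: 30 days, 38 remaining
Result: 2004-08-07

2004-08-07


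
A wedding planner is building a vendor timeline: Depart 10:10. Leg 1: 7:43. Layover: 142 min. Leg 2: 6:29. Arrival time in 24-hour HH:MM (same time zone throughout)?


Depart: 10:10
Leg 1: +463 min -> 17:53
Layover: +142 min -> 20:15
Leg 2: +389 min -> 02:44
Total travel: 994 minutes = 16h 34m
Arrival: 02:44

02:44


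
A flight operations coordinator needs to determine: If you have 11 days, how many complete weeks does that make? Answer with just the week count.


Total days: 11
Days per week: 7
Division: 11 / 7 = 1 remainder 4
Complete weeks: 1
Remaining days: 4

1


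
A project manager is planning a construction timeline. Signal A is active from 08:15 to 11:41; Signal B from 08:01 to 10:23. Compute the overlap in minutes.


Interval A: [495, 701] minutes from midnight
Interval B: [481, 623] minutes from midnight
Overlap start = max(495, 481) = 495
Overlap end = min(701, 623) = 623
Overlap = 623 - 495 = 128 minutes

128


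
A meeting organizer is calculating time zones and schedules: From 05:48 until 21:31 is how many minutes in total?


Start time: 05:48 = 348 minutes from midnight
End time: 21:31 = 1291 minutes from midnight
Difference: 1291 - 348 = 943 minutes
That is 15 hours and 43 minutes

943


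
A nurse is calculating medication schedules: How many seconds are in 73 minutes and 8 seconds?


Minutes: 73
Extra seconds: 8
Seconds per minute: 60
Minutes to seconds: 73 x 60 = 4380
Total: 4380 + 8 = 4388

4388


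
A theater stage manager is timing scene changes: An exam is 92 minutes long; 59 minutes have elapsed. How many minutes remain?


Total budget: 92 minutes
Time used: 59 minutes
Remaining: 92 - 59 = 33 minutes
Percent used: 64.1%
Percent remaining: 35.9%

33


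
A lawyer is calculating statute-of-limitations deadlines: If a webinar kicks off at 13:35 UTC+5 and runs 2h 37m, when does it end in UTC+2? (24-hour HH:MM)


Start: 13:35 in UTC+5
Step 1 - add duration:
  minutes: 35 + 37 = 72 (carry 1h)
  hours: 13 + 2 + 1 = 16
  end in UTC+5: 16:12
Step 2 - convert UTC+5 -> UTC+2:
  offset difference: 2 - (5) = -3 hours
  16 + (-3) = 13 -> mod 24 = 13
Result: 13:12 in UTC+2

13:12


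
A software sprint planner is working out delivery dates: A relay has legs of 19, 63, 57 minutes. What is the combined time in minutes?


Durations: 19, 63, 57
Running sum: 19
+ 63 = 82
+ 57 = 139
Total duration: 139 minutes
That is 2 hours and 19 minutes

139


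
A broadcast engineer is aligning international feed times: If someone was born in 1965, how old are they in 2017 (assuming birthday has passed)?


Birth year: 1965
Current year: 2017
Age = current year - birth year
Age = 2017 - 1965 = 52

52


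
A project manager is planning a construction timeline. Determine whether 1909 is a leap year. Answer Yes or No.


Year: 1909
Divisible by 4? 1909 / 4 = 477.25 -> No
Not divisible by 4, so NOT a leap year

No


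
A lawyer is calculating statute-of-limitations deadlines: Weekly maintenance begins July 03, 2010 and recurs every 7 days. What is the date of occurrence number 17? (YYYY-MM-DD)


First occurrence: 2010-07-03 (occurrence 1)
Each occurrence is 7 days after the previous.
Occurrence 17 is 16 weeks after the first.
16 weeks = 112 days
2010-07-03 + 112 days = 2010-10-23

2010-10-23


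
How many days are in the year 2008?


Year: 2008
Check leap year rules:
Divisible by 4? Yes
Divisible by 100? No
2008 is a leap year
Days: 366

366


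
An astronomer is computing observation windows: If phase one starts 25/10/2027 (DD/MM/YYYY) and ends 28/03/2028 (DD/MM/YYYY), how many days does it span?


Start date: 2027-10-25
End date: 2028-03-28
Oct 2027: +7 days
Nov 2027: +30 days
Dec 2027: +31 days
... (3 more months)
Total: 155 days

155


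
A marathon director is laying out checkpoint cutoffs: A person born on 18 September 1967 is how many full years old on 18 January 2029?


Birth: 1967-09-18
Reference: 2029-01-18
Year difference: 2029 - 1967 = 62
Has birthday (09-18) occurred by 01-18? No
Birthday not yet reached this year -> subtract 1
Age in full years: 61

61


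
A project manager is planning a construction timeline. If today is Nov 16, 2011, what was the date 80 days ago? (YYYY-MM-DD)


Start: 2011-11-16
Subtracting 80 days
Days already passed in November: 16
After going back through November: 64 more days to subtract
October 2011: 31 days, 33 remaining
September 2011: 30 days, 3 remaining
August 2011 has 31 days, need 3
Result: 2011-08-28

2011-08-28


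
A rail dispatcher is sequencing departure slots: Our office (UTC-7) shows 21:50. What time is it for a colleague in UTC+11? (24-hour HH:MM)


Local time: 21:50 at UTC-7 (offset -7h)
Target zone: UTC+11 (offset 11h)
Difference: 11 - (-7) = 18 hours
Calculation: 21 + (18) = 39
Wraparound: (39) mod 24 = 15
Result: 15:50

15:50


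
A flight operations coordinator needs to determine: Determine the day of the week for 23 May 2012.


Date: 2012-05-23
January 1, 2012 is a Sunday
Day of year: 144
Offset from Jan 1: 143 days
143 mod 7 = 3
Result: Wednesday

Wednesday


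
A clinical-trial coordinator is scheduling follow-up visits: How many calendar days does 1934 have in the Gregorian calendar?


Year: 1934
Check leap year rules:
Divisible by 4? No
1934 is not a leap year
Days: 365

365


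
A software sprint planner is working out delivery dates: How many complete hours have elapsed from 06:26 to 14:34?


Start: 06:26
End: 14:34
Hour difference: 14 - 6 = 8 hours
Minute difference: 34 - 26 = 8 minutes
Total minutes: 488
Complete hours: 488 / 60 = 8 (remainder 8)

8


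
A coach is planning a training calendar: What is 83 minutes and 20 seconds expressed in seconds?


Minutes: 83
Extra seconds: 20
Seconds per minute: 60
Minutes to seconds: 83 x 60 = 4980
Total: 4980 + 20 = 5000

5000


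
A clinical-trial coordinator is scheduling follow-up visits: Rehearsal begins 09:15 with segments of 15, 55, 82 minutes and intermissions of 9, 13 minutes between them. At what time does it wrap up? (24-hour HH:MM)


Start: 09:15 = 555 min from midnight
  after task 1 (15 min): 09:30
  after break (9 min): 09:39
  after task 2 (55 min): 10:34
  after break (13 min): 10:47
  after task 3 (82 min): 12:09
Total elapsed: 174 minutes
End time: 12:09

12:09


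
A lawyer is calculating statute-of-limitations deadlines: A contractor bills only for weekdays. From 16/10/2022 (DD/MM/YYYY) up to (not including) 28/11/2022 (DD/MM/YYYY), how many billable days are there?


Start: 2022-10-16 (Sunday)
End (exclusive): 2022-11-28 (Monday)
Total calendar days: 43
Full weeks: 43 // 7 = 6 -> 30 weekdays
Remaining 1 days starting on Sunday:
  Sun(-) -> 0 weekdays
Total business days: 30 + 0 = 30

30


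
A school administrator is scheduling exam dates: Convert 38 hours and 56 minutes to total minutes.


Hours: 38
Minutes: 56
Convert hours to minutes: 38 x 60 = 2280
Add remaining minutes: 2280 + 56 = 2336

2336


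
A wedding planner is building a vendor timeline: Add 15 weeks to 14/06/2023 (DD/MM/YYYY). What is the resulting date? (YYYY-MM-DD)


Start: 2023-06-14
Weeks to add: 15
Convert to days: 15 x 7 = 105 days
Add 105 days to 2023-06-14
Result: 2023-09-27

2023-09-27


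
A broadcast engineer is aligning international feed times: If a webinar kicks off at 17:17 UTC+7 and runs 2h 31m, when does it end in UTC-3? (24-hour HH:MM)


Start: 17:17 in UTC+7
Step 1 - add duration:
  minutes: 17 + 31 = 48
  hours: 17 + 2 + 0 = 19
  end in UTC+7: 19:48
Step 2 - convert UTC+7 -> UTC-3:
  offset difference: -3 - (7) = -10 hours
  19 + (-10) = 9 -> mod 24 = 9
Result: 09:48 in UTC-3

09:48


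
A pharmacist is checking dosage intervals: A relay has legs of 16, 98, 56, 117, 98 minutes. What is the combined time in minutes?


Durations: 16, 98, 56, 117, 98
Running sum: 16
+ 98 = 114
+ 56 = 170
+ 117 = 287
+ 98 = 385
Total duration: 385 minutes
That is 6 hours and 25 minutes

385


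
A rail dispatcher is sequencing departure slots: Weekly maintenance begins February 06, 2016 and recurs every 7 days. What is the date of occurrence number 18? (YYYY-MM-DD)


First occurrence: 2016-02-06 (occurrence 1)
Each occurrence is 7 days after the previous.
Occurrence 18 is 17 weeks after the first.
17 weeks = 119 days
2016-02-06 + 119 days = 2016-06-04

2016-06-04


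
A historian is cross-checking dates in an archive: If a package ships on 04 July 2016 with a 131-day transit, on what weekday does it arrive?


Start: 2016-07-04 (Monday)
Step 1 - find target date: add 131 days
  2016-07-04 + 131 days = 2016-11-12
Step 2 - day of week:
  131 mod 7 = 5
  Monday + 5 days -> Saturday
Result: Saturday (2016-11-12)

Saturday


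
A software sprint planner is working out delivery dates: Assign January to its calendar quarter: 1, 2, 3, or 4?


Month: January (month 1)
Q1: January-March (months 1-3)
Q2: April-June (months 4-6)
Q3: July-September (months 7-9)
Q4: October-December (months 10-12)
Month 1 falls in Q1

1


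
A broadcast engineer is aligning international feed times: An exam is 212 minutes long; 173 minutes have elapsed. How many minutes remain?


Total budget: 212 minutes
Time used: 173 minutes
Remaining: 212 - 173 = 39 minutes
Percent used: 81.6%
Percent remaining: 18.4%

39


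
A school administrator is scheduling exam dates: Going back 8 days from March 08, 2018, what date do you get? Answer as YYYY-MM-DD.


Start: 2018-03-08
Subtracting 8 days
Days already passed in March: 8
Result: 2018-02-28

2018-02-28


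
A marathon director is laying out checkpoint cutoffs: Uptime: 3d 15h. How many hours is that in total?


Days: 3
Extra hours: 15
Hours per day: 24
Days to hours: 3 x 24 = 72
Total: 72 + 15 = 87

87


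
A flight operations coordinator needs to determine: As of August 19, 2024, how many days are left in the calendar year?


Start: August 19, 2024
End: December 31, 2024
Days left in August: 12
September: 30
October: 31
November: 30
December: 31
Sum of remaining months: 122
Total: 12 + 122 = 134

134


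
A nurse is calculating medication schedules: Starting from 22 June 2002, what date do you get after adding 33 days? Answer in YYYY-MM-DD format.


Start: 2002-06-22
Adding 33 days
Days remaining in June: 8
After June: 25 days still to add
July 2002 has 31 days, need 25
Result: 2002-07-25

2002-07-25


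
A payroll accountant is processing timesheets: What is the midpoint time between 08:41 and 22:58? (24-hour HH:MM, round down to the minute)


Start time: 08:41 = 521 minutes from midnight
End time: 22:58 = 1378 minutes from midnight
Sum: 521 + 1378 = 1899
Midpoint: 1899 / 2 = 949 minutes
Convert: 949 / 60 = 15 hours, 49 minutes
Result: 15:49

15:49


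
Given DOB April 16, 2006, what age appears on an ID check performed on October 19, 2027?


Birth: 2006-04-16
Reference: 2027-10-19
Year difference: 2027 - 2006 = 21
Has birthday (04-16) occurred by 10-19? Yes
Age in full years: 21

21


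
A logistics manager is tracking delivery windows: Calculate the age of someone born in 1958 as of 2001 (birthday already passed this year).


Birth year: 1958
Current year: 2001
Age = current year - birth year
Age = 2001 - 1958 = 43

43


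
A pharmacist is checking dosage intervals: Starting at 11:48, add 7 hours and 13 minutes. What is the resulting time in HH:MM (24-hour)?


Start time: 11:48
Adding: 7 hours 13 minutes
Minutes: 48 + 13 = 61
Minute overflow: 61 >= 60, so carry 1 hour, minutes = 1
Hours: 11 + 7 + 1 = 19
Result: 19:01

19:01


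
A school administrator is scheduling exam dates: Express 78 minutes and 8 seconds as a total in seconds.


Minutes: 78
Seconds: 8
Convert minutes to seconds: 78 x 60 = 4680
Add remaining seconds: 4680 + 8 = 4688

4688


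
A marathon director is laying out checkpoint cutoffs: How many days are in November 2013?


Month: November
Year: 2013
November is a 30-day month
Total: 30 days

30


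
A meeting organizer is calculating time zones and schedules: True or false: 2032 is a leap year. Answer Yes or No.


Year: 2032
Divisible by 4? 2032 / 4 = 508.0 -> Yes
Divisible by 100? 2032 / 100 = 20.32 -> No
Divisible by 4 but not 100, so it IS a leap year

Yes


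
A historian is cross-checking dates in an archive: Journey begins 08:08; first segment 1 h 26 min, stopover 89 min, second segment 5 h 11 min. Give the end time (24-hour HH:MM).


Depart: 08:08
Leg 1: +86 min -> 09:34
Layover: +89 min -> 11:03
Leg 2: +311 min -> 16:14
Total travel: 486 minutes = 8h 6m
Arrival: 16:14

16:14


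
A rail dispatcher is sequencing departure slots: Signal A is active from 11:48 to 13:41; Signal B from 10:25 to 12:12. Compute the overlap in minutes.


Interval A: [708, 821] minutes from midnight
Interval B: [625, 732] minutes from midnight
Overlap start = max(708, 625) = 708
Overlap end = min(821, 732) = 732
Overlap = 732 - 708 = 24 minutes

24


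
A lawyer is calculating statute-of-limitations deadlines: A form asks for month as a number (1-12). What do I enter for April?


Calendar month order:
3. March
4. April <--
5. May
April is month number 4

4


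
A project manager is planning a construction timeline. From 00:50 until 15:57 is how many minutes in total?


Start time: 00:50 = 50 minutes from midnight
End time: 15:57 = 957 minutes from midnight
Difference: 957 - 50 = 907 minutes
That is 15 hours and 7 minutes

907


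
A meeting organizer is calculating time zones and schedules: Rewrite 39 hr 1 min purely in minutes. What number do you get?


Hours: 39
Extra minutes: 1
Minutes per hour: 60
Hours to minutes: 39 x 60 = 2340
Total: 2340 + 1 = 2341

2341


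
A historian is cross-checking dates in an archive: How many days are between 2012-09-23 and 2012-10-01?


Start date: 2012-09-23
End date: 2012-10-01
Sep 2012: +8 days
Total: 8 days

8


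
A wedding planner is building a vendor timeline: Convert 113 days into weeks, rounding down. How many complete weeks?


Total days: 113
Days per week: 7
Division: 113 / 7 = 16 remainder 1
Complete weeks: 16
Remaining days: 1

16


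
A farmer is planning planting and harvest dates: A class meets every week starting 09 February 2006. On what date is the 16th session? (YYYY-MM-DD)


First occurrence: 2006-02-09 (occurrence 1)
Each occurrence is 7 days after the previous.
Occurrence 16 is 15 weeks after the first.
15 weeks = 105 days
2006-02-09 + 105 days = 2006-05-25

2006-05-25


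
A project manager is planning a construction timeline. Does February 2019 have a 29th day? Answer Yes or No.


Year: 2019
Divisible by 4? 2019 / 4 = 504.75 -> No
Not divisible by 4, so NOT a leap year

No


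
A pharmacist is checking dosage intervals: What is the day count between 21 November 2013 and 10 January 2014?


Start date: 2013-11-21
End date: 2014-01-10
Nov 2013: +10 days
Dec 2013: +31 days
Jan 2014: +9 days
Total: 50 days

50


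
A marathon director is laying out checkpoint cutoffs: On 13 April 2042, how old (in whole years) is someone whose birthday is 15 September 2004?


Birth: 2004-09-15
Reference: 2042-04-13
Year difference: 2042 - 2004 = 38
Has birthday (09-15) occurred by 04-13? No
Birthday not yet reached this year -> subtract 1
Age in full years: 37

37


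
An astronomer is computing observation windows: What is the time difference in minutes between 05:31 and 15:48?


Start time: 05:31 = 331 minutes from midnight
End time: 15:48 = 948 minutes from midnight
Difference: 948 - 331 = 617 minutes
That is 10 hours and 17 minutes

617


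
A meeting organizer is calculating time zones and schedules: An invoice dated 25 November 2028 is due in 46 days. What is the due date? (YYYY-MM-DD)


Start: 2028-11-25
Adding 46 days
Days remaining in November: 5
After November: 41 days still to add
December 2028: 31 days, 10 remaining
January 2029 has 31 days, need 10
Result: 2029-01-10

2029-01-10


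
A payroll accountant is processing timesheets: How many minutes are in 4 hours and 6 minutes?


Hours: 4
Minutes: 6
Convert hours to minutes: 4 x 60 = 240
Add remaining minutes: 240 + 6 = 246

246


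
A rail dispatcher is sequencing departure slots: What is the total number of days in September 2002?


Month: September
Year: 2002
September is a 30-day month
Total: 30 days

30


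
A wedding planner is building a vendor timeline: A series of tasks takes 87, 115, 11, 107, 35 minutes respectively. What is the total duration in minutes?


Durations: 87, 115, 11, 107, 35
Running sum: 87
+ 115 = 202
+ 11 = 213
+ 107 = 320
+ 35 = 355
Total duration: 355 minutes
That is 5 hours and 55 minutes

355


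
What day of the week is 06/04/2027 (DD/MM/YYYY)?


Date: 2027-04-06
January 1, 2027 is a Friday
Day of year: 96
Offset from Jan 1: 95 days
95 mod 7 = 4
Result: Tuesday

Tuesday


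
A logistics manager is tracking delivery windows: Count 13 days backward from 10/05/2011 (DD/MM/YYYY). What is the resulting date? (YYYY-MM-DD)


Start: 2011-05-10
Subtracting 13 days
Days already passed in May: 10
After going back through May: 3 more days to subtract
April 2011 has 30 days, need 3
Result: 2011-04-27

2011-04-27


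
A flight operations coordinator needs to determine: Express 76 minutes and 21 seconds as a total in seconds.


Minutes: 76
Seconds: 21
Convert minutes to seconds: 76 x 60 = 4560
Add remaining seconds: 4560 + 21 = 4581

4581


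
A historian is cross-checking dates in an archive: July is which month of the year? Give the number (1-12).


Calendar month order:
6. June
7. July <--
8. August
July is month number 7

7


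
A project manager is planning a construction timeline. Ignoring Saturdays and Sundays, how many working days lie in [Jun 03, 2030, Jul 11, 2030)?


Start: 2030-06-03 (Monday)
End (exclusive): 2030-07-11 (Thursday)
Total calendar days: 38
Full weeks: 38 // 7 = 5 -> 25 weekdays
Remaining 3 days starting on Monday:
  Mon(w), Tue(w), Wed(w) -> 3 weekdays
Total business days: 25 + 3 = 28

28


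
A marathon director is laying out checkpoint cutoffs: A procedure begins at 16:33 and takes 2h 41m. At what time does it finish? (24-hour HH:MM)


Start time: 16:33
Adding: 2 hours 41 minutes
Minutes: 33 + 41 = 74
Minute overflow: 74 >= 60, so carry 1 hour, minutes = 14
Hours: 16 + 2 + 1 = 19
Result: 19:14

19:14


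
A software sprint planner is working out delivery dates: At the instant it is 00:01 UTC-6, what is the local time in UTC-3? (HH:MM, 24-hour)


Local time: 00:01 at UTC-6 (offset -6h)
Target zone: UTC-3 (offset -3h)
Difference: -3 - (-6) = 3 hours
Calculation: 0 + (3) = 3
Result: 03:01

03:01


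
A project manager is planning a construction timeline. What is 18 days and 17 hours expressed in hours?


Days: 18
Extra hours: 17
Hours per day: 24
Days to hours: 18 x 24 = 432
Total: 432 + 17 = 449

449


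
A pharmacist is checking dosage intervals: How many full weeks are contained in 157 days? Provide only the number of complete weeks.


Total days: 157
Days per week: 7
Division: 157 / 7 = 22 remainder 3
Complete weeks: 22
Remaining days: 3

22


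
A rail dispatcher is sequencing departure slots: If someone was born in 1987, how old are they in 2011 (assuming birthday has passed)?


Birth year: 1987
Current year: 2011
Age = current year - birth year
Age = 2011 - 1987 = 24

24


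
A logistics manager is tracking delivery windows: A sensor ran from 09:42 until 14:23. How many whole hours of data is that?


Start: 09:42
End: 14:23
Hour difference: 14 - 9 = 5 hours
Minute difference: 23 - 42 = -19 minutes
Total minutes: 281
Complete hours: 281 / 60 = 4 (remainder 41)

4


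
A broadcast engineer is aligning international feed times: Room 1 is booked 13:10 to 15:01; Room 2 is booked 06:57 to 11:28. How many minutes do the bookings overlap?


Interval A: [790, 901] minutes from midnight
Interval B: [417, 688] minutes from midnight
Overlap start = max(790, 417) = 790
Overlap end = min(901, 688) = 688
End <= start, so the intervals do not overlap: 0 minutes

0


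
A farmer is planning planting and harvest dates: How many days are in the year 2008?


Year: 2008
Check leap year rules:
Divisible by 4? Yes
Divisible by 100? No
2008 is a leap year
Days: 366

366


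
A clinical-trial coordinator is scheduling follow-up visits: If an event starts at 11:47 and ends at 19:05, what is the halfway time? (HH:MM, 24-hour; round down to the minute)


Start time: 11:47 = 707 minutes from midnight
End time: 19:05 = 1145 minutes from midnight
Sum: 707 + 1145 = 1852
Midpoint: 1852 / 2 = 926 minutes
Convert: 926 / 60 = 15 hours, 26 minutes
Result: 15:26

15:26


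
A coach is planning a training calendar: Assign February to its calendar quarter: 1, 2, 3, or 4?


Month: February (month 2)
Q1: January-March (months 1-3)
Q2: April-June (months 4-6)
Q3: July-September (months 7-9)
Q4: October-December (months 10-12)
Month 2 falls in Q1

1


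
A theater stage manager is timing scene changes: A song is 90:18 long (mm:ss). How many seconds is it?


Minutes: 90
Extra seconds: 18
Seconds per minute: 60
Minutes to seconds: 90 x 60 = 5400
Total: 5400 + 18 = 5418

5418


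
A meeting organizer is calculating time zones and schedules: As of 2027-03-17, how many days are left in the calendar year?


Start: March 17, 2027
End: December 31, 2027
Days left in March: 14
April: 30
May: 31
June: 30
July: 31
... plus remaining months
Sum of remaining months: 275
Total: 14 + 275 = 289

289


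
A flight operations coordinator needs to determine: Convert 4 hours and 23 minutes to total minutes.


Hours: 4
Extra minutes: 23
Minutes per hour: 60
Hours to minutes: 4 x 60 = 240
Total: 240 + 23 = 263

263


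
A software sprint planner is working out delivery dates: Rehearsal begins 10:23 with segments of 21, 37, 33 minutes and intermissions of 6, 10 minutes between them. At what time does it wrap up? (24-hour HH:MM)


Start: 10:23 = 623 min from midnight
  after task 1 (21 min): 10:44
  after break (6 min): 10:50
  after task 2 (37 min): 11:27
  after break (10 min): 11:37
  after task 3 (33 min): 12:10
Total elapsed: 107 minutes
End time: 12:10

12:10


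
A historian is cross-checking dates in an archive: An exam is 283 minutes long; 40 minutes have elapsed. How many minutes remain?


Total budget: 283 minutes
Time used: 40 minutes
Remaining: 283 - 40 = 243 minutes
Percent used: 14.1%
Percent remaining: 85.9%

243


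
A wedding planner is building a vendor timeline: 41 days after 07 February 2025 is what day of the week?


Start: 2025-02-07 (Friday)
Step 1 - find target date: add 41 days
  2025-02-07 + 41 days = 2025-03-20
Step 2 - day of week:
  41 mod 7 = 6
  Friday + 6 days -> Thursday
Result: Thursday (2025-03-20)

Thursday


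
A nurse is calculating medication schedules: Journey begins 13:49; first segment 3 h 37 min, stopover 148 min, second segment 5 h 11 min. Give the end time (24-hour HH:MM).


Depart: 13:49
Leg 1: +217 min -> 17:26
Layover: +148 min -> 19:54
Leg 2: +311 min -> 01:05
Total travel: 676 minutes = 11h 16m
Arrival: 01:05

01:05


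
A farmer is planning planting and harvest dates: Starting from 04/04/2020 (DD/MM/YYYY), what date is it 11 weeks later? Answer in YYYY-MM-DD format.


Start: 2020-04-04
Weeks to add: 11
Convert to days: 11 x 7 = 77 days
Add 77 days to 2020-04-04
Result: 2020-06-20

2020-06-20


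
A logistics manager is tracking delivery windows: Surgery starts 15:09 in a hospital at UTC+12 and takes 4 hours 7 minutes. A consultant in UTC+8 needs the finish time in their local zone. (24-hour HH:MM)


Start: 15:09 in UTC+12
Step 1 - add duration:
  minutes: 9 + 7 = 16
  hours: 15 + 4 + 0 = 19
  end in UTC+12: 19:16
Step 2 - convert UTC+12 -> UTC+8:
  offset difference: 8 - (12) = -4 hours
  19 + (-4) = 15 -> mod 24 = 15
Result: 15:16 in UTC+8

15:16


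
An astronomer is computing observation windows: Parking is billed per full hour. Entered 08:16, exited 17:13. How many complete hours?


Start: 08:16
End: 17:13
Hour difference: 17 - 8 = 9 hours
Minute difference: 13 - 16 = -3 minutes
Total minutes: 537
Complete hours: 537 / 60 = 8 (remainder 57)

8


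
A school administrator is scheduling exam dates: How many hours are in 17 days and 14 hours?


Days: 17
Extra hours: 14
Hours per day: 24
Days to hours: 17 x 24 = 408
Total: 408 + 14 = 422

422


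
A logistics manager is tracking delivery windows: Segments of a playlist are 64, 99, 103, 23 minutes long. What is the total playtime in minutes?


Durations: 64, 99, 103, 23
Running sum: 64
+ 99 = 163
+ 103 = 266
+ 23 = 289
Total duration: 289 minutes
That is 4 hours and 49 minutes

289


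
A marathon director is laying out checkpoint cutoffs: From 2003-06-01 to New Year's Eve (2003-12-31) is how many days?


Start: June 01, 2003
End: December 31, 2003
Days left in June: 29
July: 31
August: 31
September: 30
October: 31
... plus remaining months
Sum of remaining months: 184
Total: 29 + 184 = 213

213


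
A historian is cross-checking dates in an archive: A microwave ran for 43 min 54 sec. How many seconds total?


Minutes: 43
Extra seconds: 54
Seconds per minute: 60
Minutes to seconds: 43 x 60 = 2580
Total: 2580 + 54 = 2634

2634


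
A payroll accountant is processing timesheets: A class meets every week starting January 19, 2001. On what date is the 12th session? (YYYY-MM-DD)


First occurrence: 2001-01-19 (occurrence 1)
Each occurrence is 7 days after the previous.
Occurrence 12 is 11 weeks after the first.
11 weeks = 77 days
2001-01-19 + 77 days = 2001-04-06

2001-04-06


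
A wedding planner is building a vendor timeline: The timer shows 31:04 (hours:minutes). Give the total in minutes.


Hours: 31
Minutes: 4
Convert hours to minutes: 31 x 60 = 1860
Add remaining minutes: 1860 + 4 = 1864

1864


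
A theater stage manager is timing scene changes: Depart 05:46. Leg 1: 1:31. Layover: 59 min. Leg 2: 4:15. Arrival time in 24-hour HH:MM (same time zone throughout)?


Depart: 05:46
Leg 1: +91 min -> 07:17
Layover: +59 min -> 08:16
Leg 2: +255 min -> 12:31
Total travel: 405 minutes = 6h 45m
Arrival: 12:31

12:31


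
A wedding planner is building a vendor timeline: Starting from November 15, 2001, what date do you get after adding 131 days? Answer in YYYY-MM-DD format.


Start: 2001-11-15
Adding 131 days
Days remaining in November: 15
After November: 116 days still to add
December 2001: 31 days, 85 remaining
January 2002: 31 days, 54 remaining
February 2002: 28 days, 26 remaining
March 2002 has 31 days, need 26
Result: 2002-03-26

2002-03-26
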